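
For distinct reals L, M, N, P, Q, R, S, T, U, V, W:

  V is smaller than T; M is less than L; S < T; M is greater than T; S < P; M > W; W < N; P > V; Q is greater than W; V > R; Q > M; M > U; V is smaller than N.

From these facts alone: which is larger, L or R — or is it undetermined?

R < V and V < T give R < T.
Then T < M extends the chain to M.
Then M < L extends the chain to L.
So L is larger.

L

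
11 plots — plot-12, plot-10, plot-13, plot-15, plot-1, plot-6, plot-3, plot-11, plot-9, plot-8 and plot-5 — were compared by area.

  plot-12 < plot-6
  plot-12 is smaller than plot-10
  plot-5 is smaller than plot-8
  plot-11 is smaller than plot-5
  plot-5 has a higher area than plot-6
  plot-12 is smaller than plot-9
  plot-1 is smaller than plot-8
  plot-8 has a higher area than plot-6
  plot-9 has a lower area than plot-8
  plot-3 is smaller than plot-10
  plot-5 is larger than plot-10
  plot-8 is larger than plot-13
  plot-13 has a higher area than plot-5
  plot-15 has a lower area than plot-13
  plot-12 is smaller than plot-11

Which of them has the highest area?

plot-8

plot-12 is not greatest since plot-12 < plot-6; plot-6 is not greatest since plot-6 < plot-5; plot-15 is not greatest since plot-15 < plot-13; plot-3 is not greatest since plot-3 < plot-10; plot-10 is not greatest since plot-10 < plot-5; plot-1 is not greatest since plot-1 < plot-8; plot-11 is not greatest since plot-11 < plot-5; plot-5 is not greatest since plot-5 < plot-8; plot-9 is not greatest since plot-9 < plot-8; plot-13 is not greatest since plot-13 < plot-8.
Only plot-8 has nothing above it, so plot-8 is the highest area.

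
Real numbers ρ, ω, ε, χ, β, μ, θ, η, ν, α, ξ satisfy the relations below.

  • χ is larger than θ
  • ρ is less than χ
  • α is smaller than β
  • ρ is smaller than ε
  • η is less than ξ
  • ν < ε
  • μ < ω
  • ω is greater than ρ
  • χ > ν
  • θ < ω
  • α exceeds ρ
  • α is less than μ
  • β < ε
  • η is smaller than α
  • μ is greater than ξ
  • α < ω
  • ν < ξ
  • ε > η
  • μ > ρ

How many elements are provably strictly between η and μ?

2

Chaining upward from η reaches: α, ξ, β, ε, ω.
Chaining downward from μ reaches: ν, ρ, α, ξ.
Strictly between η and μ are those in both lists: α, ξ — 2 elements.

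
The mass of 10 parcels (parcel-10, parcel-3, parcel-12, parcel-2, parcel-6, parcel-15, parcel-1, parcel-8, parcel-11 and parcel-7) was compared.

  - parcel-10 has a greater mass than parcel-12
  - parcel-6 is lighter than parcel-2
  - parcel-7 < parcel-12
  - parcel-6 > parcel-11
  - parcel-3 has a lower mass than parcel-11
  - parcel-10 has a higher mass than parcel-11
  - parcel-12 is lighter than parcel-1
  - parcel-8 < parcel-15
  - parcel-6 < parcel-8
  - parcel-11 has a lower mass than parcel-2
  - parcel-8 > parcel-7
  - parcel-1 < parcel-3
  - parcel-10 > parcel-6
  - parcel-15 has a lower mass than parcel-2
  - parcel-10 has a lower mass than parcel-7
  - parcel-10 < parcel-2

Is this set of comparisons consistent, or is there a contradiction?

inconsistent

Chaining the given relations yields parcel-12 < parcel-1 < parcel-3 < parcel-11 < parcel-6 < parcel-10 < parcel-7, so parcel-12 < parcel-7. But one relation states parcel-7 < parcel-12. These cannot both hold.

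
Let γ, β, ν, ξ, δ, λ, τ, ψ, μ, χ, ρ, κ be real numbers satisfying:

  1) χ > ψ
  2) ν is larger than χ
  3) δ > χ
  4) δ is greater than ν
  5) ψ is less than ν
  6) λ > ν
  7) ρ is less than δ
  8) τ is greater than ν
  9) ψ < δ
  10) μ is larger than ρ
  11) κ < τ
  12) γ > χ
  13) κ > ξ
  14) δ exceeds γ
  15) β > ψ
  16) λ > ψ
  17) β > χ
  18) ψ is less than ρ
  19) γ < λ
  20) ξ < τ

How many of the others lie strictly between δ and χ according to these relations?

2

Chaining upward from χ reaches: β, ν, γ, λ, τ.
Chaining downward from δ reaches: ψ, ρ, ν, γ.
Strictly between χ and δ are those in both lists: ν, γ — 2 elements.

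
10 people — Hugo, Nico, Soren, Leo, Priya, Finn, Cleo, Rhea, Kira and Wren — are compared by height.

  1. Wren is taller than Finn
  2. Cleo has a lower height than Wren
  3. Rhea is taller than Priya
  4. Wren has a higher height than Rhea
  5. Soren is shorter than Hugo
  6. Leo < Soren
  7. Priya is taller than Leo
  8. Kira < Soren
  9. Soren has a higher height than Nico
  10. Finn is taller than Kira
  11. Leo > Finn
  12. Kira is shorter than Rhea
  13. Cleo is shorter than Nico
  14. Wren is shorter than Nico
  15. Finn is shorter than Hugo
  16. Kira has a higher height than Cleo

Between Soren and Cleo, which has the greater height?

Soren

Cleo < Kira and Kira < Finn give Cleo < Finn.
With Finn < Leo: Cleo < Kira < Finn < Leo.
Then Leo < Priya extends the chain to Priya.
With Priya < Rhea: Cleo < Kira < Finn < Leo < Priya < Rhea.
With Rhea < Wren: Cleo < Kira < Finn < Leo < Priya < Rhea < Wren.
Then Wren < Nico extends the chain to Nico.
Then Nico < Soren extends the chain to Soren.
So Cleo < Soren; Soren is the taller of the two.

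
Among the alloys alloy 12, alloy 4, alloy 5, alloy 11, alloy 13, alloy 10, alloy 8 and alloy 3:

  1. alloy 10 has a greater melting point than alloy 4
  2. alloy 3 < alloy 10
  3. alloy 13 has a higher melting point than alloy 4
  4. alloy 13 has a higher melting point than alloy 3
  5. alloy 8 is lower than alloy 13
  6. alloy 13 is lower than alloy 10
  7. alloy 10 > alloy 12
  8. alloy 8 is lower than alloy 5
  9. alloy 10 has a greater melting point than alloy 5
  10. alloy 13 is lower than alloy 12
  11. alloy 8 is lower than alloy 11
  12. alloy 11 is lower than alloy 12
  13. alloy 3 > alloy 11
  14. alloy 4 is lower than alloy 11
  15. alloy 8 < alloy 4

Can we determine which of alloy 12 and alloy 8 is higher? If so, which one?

Link the given pairs in sequence: alloy 8 < alloy 4; alloy 4 < alloy 11; alloy 11 < alloy 3; alloy 3 < alloy 13; alloy 13 < alloy 12.
Chaining these gives alloy 8 < alloy 4 < alloy 11 < alloy 3 < alloy 13 < alloy 12.
So alloy 12 is higher.

alloy 12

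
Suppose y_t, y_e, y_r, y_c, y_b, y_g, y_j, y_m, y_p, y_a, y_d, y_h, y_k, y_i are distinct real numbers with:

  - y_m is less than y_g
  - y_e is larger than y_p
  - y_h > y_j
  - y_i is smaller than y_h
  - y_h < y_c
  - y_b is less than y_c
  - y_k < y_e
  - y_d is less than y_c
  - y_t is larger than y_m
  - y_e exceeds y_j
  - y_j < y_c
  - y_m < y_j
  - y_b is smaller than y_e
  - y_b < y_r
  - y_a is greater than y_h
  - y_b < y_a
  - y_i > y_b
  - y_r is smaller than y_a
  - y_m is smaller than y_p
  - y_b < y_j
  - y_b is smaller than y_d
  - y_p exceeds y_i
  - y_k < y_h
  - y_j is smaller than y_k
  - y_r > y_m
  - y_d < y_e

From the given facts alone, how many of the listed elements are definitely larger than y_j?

Directly above y_j: y_k, y_h, y_c, y_e.
One step further: y_a (5 so far).
No other element is forced above y_j by the given relations, so the count is 5.

5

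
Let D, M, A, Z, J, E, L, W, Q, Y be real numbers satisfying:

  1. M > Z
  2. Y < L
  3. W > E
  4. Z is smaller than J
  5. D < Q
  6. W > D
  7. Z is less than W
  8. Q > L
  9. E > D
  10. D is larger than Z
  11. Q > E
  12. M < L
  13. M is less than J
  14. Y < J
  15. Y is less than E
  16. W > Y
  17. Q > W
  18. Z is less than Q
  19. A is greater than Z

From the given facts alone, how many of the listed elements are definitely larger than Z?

From Z the given relations immediately reach M, D, W, J, A, Q.
From those, L, E — 8 in total.
Nothing else is reachable above Z; 8 in all.

8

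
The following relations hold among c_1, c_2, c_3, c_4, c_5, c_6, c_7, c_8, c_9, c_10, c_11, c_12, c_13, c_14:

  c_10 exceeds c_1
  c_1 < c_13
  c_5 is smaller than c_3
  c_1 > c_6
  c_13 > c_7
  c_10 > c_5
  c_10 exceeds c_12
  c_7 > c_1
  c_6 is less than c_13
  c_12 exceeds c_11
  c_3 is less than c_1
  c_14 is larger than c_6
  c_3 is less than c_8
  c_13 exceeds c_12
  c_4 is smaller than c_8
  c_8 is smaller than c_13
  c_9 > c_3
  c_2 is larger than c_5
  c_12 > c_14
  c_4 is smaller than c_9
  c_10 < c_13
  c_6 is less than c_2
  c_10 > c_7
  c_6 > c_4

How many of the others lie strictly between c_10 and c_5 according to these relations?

3

The relations place c_5 below c_10. An element lies strictly between them when it is forced above c_5 and also forced below c_10.
Above c_5: {c_3, c_1, c_9, c_8, c_7, c_13, c_2}. Below c_10: {c_11, c_4, c_3, c_6, c_14, c_1, c_12, c_7}.
Intersection: {c_3, c_1, c_7} — 3.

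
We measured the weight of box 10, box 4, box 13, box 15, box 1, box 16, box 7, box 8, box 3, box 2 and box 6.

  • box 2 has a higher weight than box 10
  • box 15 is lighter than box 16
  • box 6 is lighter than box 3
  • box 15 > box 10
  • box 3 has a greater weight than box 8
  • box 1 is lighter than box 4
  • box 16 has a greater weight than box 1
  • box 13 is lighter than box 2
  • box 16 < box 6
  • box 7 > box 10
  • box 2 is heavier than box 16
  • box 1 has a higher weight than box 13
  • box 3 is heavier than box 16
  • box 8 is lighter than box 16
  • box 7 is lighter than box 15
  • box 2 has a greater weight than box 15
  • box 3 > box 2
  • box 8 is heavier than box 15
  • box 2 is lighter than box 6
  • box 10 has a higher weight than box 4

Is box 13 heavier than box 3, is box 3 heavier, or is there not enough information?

box 3

box 13 < box 1 < box 4 < box 10 < box 7 < box 15 < box 8 < box 16 < box 2 < box 6 < box 3, by transitivity through box 1, box 4, box 10, box 7, box 15, box 8, box 16, box 2, box 6.
So box 3 is heavier.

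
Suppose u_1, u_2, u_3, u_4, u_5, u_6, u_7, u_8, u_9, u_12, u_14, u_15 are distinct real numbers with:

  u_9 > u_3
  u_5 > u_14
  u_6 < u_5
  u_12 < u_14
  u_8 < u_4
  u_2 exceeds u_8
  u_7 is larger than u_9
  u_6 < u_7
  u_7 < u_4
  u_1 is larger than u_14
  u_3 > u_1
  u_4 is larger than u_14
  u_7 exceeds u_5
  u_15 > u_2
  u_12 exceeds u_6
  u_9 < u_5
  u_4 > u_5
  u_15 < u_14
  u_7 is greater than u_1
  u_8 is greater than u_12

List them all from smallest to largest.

u_6 < u_12 < u_8 < u_2 < u_15 < u_14 < u_1 < u_3 < u_9 < u_5 < u_7 < u_4

The consecutive links are each given: u_6 < u_12; u_12 < u_8; u_8 < u_2; u_2 < u_15; u_15 < u_14; u_14 < u_1; u_1 < u_3; u_3 < u_9; u_9 < u_5; u_5 < u_7; u_7 < u_4.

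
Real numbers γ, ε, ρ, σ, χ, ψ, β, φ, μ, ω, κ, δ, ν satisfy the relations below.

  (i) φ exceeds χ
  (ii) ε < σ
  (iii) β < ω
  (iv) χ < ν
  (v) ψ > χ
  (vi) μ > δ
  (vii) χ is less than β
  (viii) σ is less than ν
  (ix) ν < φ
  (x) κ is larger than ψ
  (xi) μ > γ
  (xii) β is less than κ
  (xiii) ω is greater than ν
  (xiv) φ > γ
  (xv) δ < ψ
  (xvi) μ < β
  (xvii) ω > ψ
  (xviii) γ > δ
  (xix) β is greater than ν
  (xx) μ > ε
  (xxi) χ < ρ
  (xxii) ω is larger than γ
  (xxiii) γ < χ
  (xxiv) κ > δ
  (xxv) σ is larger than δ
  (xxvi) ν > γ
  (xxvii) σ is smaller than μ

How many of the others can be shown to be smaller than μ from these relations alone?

The elements the relations force below μ are ε, δ, σ, γ — no chain reaches any other.
That is 4.

4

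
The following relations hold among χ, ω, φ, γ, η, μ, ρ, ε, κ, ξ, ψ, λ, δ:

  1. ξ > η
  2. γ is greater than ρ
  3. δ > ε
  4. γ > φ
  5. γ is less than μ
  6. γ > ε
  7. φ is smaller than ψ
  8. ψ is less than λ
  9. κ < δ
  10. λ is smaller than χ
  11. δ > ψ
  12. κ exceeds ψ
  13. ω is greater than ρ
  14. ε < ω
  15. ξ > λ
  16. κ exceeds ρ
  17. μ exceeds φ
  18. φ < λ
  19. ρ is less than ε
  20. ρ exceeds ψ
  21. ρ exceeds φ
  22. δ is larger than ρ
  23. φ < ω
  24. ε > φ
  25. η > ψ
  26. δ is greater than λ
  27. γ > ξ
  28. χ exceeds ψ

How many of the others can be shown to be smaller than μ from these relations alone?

8

The elements the relations force below μ are φ, ψ, ρ, λ, ε, η, ξ, γ — no chain reaches any other.
That is 8.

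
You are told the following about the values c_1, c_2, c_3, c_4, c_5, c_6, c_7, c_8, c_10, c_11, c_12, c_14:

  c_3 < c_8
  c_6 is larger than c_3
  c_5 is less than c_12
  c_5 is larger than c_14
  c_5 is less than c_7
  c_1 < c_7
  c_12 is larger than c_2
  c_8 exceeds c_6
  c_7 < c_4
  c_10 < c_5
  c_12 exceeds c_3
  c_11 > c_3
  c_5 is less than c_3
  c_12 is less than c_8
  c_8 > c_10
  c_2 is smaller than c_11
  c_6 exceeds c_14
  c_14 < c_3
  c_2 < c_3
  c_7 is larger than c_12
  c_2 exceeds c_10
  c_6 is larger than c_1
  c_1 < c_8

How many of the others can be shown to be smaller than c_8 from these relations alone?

From c_8 the given relations immediately reach c_1, c_10, c_3, c_6, c_12.
From those, c_14, c_2, c_5 — 8 in total.
No other element is forced below c_8 by the given relations, so the count is 8.

8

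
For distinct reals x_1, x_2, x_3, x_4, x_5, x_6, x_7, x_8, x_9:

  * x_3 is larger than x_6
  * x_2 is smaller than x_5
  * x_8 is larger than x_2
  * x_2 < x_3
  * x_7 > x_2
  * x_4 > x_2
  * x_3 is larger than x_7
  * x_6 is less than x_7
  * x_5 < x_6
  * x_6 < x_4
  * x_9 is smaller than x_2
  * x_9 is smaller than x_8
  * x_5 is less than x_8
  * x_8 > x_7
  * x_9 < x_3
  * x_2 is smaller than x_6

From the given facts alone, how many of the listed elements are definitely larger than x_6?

The elements the relations force above x_6 are x_4, x_7, x_8, x_3 — no chain reaches any other.
That is 4.

4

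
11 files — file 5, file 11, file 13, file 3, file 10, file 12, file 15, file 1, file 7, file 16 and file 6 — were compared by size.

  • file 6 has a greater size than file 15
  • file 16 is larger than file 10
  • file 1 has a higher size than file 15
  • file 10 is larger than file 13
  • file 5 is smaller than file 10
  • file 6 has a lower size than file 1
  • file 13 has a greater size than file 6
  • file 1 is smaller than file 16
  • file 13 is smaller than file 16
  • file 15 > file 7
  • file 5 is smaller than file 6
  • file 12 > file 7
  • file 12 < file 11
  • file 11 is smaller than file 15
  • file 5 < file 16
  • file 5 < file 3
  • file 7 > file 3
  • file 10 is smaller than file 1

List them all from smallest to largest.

file 5 < file 3 < file 7 < file 12 < file 11 < file 15 < file 6 < file 13 < file 10 < file 1 < file 16

Each adjacent pair is fixed by a given relation: file 5 < file 3; file 3 < file 7; file 7 < file 12; file 12 < file 11; file 11 < file 15; file 15 < file 6; file 6 < file 13; file 13 < file 10; file 10 < file 1; file 1 < file 16. Chaining them end to end gives the full order.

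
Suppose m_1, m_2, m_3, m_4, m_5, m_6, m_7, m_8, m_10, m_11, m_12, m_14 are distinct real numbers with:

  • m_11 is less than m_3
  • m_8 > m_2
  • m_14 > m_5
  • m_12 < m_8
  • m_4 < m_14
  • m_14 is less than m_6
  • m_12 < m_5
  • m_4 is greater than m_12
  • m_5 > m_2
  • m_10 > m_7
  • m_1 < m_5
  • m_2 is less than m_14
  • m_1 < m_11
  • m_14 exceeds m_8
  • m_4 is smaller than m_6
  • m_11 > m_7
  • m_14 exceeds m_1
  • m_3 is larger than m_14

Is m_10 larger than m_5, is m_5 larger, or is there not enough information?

Following every chain through m_5: above m_5 we get m_14, m_3, m_6; below m_5 we get m_1, m_12, m_2.
m_10 is not reached, and no chain runs the other way from m_10 to m_5.
So the given relations leave the order of m_5 and m_10 undetermined.

undetermined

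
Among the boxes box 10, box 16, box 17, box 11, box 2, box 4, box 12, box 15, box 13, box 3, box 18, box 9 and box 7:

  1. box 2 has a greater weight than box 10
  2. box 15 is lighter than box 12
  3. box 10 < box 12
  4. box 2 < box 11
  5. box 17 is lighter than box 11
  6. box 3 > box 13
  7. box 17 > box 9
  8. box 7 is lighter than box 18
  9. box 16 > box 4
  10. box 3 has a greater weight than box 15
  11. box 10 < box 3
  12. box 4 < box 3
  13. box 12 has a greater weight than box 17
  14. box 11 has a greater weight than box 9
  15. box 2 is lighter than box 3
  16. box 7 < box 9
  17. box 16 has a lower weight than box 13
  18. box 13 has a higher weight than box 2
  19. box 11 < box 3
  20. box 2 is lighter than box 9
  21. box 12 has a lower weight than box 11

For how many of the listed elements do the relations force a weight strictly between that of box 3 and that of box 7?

The relations place box 7 below box 3. An element lies strictly between them when it is forced above box 7 and also forced below box 3.
Above box 7: {box 9, box 17, box 12, box 11, box 18}. Below box 3: {box 15, box 4, box 10, box 2, box 16, box 9, box 17, box 12, box 13, box 11}.
Intersection: {box 9, box 17, box 12, box 11} — 4.

4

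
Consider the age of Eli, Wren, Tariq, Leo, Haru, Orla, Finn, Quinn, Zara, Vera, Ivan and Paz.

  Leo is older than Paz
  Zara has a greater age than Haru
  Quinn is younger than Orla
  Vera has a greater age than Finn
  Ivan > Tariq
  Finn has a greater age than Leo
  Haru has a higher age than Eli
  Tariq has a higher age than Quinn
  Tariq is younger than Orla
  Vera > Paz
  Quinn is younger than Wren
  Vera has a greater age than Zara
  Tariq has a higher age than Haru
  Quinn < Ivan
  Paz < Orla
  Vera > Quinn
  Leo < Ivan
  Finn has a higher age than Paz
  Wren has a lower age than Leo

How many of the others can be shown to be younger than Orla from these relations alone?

5

The elements the relations force below Orla are Paz, Eli, Haru, Quinn, Tariq — no chain reaches any other.
That is 5.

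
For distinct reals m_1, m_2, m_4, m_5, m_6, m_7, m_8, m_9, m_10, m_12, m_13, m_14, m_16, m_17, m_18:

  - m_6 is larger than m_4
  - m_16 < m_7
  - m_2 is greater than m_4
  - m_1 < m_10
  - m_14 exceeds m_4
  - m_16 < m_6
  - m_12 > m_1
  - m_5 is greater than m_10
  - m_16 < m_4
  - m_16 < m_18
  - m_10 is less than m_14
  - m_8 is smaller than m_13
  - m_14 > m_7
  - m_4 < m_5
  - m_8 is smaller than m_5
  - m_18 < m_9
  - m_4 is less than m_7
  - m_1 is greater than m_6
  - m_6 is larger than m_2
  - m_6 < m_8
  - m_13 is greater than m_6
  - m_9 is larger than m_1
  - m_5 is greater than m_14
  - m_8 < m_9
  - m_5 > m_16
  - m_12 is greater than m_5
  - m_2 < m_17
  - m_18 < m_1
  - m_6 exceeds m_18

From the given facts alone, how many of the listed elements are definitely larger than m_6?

Directly above m_6: m_1, m_8, m_13.
One step further: m_10, m_5, m_12, m_9 (7 so far).
One step further: m_14 (8 so far).
No other element is forced above m_6 by the given relations, so the count is 8.

8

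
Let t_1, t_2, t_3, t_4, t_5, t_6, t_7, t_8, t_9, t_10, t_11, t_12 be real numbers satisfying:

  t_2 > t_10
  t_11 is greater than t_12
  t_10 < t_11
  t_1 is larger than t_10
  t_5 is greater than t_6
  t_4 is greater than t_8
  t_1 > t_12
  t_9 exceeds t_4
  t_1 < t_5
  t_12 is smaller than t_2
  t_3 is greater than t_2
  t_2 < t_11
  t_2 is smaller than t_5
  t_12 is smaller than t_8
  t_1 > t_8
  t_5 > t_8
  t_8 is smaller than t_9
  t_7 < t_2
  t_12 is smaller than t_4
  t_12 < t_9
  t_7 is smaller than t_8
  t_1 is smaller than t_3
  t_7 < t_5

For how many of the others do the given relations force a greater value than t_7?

The elements the relations force above t_7 are t_8, t_2, t_1, t_3, t_5, t_4, t_9, t_11 — no chain reaches any other.
That is 8.

8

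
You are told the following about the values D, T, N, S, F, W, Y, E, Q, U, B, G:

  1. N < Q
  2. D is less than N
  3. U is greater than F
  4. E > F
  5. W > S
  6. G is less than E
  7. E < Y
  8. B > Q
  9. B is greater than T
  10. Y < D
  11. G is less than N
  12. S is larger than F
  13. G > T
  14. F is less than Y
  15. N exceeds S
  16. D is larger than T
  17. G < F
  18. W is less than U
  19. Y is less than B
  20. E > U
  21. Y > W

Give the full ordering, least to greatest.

The consecutive links are each given: T < G; G < F; F < S; S < W; W < U; U < E; E < Y; Y < D; D < N; N < Q; Q < B.

T < G < F < S < W < U < E < Y < D < N < Q < B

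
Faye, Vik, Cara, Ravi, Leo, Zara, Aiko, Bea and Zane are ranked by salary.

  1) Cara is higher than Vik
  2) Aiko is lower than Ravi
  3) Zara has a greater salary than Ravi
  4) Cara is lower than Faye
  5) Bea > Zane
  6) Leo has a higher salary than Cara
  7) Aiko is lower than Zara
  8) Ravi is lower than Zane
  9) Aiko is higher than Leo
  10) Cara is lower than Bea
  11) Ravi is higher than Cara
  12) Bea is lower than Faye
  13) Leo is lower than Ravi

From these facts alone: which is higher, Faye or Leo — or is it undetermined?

Chaining the given relations: Leo < Aiko < Ravi < Zane < Bea < Faye.
So Faye is higher.

Faye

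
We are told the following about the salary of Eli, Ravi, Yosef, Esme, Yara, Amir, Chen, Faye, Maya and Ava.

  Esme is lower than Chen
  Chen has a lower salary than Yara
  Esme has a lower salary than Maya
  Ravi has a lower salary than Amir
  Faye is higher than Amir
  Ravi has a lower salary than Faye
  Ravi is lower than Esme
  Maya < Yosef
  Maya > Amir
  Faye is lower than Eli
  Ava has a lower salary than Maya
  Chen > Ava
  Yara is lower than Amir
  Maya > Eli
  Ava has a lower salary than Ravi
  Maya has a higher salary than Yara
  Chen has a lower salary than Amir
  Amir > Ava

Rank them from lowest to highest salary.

Ava < Ravi < Esme < Chen < Yara < Amir < Faye < Eli < Maya < Yosef

The consecutive links are each given: Ava < Ravi; Ravi < Esme; Esme < Chen; Chen < Yara; Yara < Amir; Amir < Faye; Faye < Eli; Eli < Maya; Maya < Yosef.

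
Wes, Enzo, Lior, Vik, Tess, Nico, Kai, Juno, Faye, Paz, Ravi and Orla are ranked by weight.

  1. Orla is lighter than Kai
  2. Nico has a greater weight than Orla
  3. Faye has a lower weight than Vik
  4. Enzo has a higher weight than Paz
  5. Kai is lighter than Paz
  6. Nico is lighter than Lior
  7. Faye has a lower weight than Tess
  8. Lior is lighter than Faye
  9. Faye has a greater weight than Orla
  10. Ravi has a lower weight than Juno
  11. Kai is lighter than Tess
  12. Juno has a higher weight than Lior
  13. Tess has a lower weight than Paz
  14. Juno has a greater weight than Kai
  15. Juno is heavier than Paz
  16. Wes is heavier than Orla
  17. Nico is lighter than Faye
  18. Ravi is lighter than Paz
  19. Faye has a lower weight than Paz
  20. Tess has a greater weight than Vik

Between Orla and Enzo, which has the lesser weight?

Orla

The relevant relations are Orla < Nico; Nico < Lior; Lior < Faye; Faye < Vik; Vik < Tess; Tess < Paz; Paz < Enzo.
Together: Orla < Nico < Lior < Faye < Vik < Tess < Paz < Enzo.
So Orla < Enzo; Orla is the lighter of the two.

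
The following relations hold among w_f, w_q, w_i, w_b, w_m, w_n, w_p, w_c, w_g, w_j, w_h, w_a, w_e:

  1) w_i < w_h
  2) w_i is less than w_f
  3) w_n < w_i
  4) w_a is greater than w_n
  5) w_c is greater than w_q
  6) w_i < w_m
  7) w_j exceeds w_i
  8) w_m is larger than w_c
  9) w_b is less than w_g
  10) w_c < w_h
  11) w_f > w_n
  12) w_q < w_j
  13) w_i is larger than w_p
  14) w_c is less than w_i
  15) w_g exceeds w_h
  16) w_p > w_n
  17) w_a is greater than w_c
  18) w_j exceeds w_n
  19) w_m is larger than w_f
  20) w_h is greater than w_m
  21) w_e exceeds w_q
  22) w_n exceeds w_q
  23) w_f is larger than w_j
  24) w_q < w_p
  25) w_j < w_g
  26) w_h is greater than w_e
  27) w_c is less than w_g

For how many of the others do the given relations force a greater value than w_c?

7

The elements the relations force above w_c are w_i, w_j, w_f, w_m, w_h, w_g, w_a — no chain reaches any other.
That is 7.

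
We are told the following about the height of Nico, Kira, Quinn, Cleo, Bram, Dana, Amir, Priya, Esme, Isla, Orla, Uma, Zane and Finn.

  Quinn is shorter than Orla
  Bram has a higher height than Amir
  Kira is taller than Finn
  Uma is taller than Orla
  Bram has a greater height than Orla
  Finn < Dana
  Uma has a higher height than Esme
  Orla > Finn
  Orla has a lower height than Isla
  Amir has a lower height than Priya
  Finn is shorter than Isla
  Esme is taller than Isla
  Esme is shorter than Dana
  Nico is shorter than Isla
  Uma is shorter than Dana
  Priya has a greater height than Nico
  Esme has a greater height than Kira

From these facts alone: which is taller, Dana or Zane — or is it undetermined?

undetermined

Following every chain through Zane: nothing is chained to Zane.
Dana is not reached, and no chain runs the other way from Dana to Zane.
So the given relations leave the order of Zane and Dana undetermined.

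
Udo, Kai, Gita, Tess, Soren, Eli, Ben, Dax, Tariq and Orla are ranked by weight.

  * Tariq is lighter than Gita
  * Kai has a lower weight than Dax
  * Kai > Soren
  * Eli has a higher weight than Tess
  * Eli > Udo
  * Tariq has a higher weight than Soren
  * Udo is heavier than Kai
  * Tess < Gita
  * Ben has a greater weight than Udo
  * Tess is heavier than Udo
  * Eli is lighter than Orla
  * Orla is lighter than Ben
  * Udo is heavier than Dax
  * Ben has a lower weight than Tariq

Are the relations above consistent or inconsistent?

Every relation is compatible with Soren < Kai < Dax < Udo < Tess < Eli < Orla < Ben < Tariq < Gita; the set is consistent.

consistent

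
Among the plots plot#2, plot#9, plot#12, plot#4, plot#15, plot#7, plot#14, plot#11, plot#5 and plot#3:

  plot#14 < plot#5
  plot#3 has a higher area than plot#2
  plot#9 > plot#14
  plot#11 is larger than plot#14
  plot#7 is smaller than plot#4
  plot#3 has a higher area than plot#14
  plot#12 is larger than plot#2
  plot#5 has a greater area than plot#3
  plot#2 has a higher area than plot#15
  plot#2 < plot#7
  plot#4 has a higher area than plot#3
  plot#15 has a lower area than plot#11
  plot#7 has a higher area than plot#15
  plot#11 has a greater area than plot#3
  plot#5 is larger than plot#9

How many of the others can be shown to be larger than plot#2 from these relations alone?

Directly above plot#2: plot#3, plot#7, plot#12.
One step further: plot#4, plot#11, plot#5 (6 so far).
Nothing else is reachable above plot#2; 6 in all.

6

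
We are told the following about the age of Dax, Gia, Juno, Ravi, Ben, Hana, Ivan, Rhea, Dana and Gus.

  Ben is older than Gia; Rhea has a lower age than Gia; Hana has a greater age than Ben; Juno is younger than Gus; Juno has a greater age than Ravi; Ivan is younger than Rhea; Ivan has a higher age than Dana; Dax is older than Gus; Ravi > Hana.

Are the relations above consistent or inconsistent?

The single ordering Dana < Ivan < Rhea < Gia < Ben < Hana < Ravi < Juno < Gus < Dax satisfies every listed relation, so no contradiction arises.

consistent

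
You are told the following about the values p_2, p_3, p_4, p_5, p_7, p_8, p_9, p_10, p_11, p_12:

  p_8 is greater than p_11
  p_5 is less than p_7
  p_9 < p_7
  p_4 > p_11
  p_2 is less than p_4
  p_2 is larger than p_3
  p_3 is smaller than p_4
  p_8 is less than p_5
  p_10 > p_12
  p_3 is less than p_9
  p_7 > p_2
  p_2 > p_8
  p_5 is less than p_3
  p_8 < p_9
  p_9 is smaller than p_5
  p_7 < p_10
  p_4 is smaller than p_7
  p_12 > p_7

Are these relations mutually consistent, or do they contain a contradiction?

inconsistent

We have p_3 < p_9 stated directly, yet also p_9 < p_5 < p_3 by chaining the others — so p_9 < p_3. Contradiction.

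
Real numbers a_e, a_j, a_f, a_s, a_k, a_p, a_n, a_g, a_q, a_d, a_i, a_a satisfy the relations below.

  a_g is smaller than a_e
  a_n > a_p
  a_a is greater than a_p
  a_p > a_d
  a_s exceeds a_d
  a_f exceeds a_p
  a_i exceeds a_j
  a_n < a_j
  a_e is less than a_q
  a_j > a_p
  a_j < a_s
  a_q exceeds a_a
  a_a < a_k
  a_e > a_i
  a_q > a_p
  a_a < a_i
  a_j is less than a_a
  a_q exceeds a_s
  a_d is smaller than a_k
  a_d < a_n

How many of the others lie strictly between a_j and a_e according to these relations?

2

Chaining upward from a_j reaches: a_s, a_a, a_k, a_i, a_q.
Chaining downward from a_e reaches: a_d, a_g, a_p, a_n, a_a, a_i.
Strictly between a_j and a_e are those in both lists: a_a, a_i — 2 elements.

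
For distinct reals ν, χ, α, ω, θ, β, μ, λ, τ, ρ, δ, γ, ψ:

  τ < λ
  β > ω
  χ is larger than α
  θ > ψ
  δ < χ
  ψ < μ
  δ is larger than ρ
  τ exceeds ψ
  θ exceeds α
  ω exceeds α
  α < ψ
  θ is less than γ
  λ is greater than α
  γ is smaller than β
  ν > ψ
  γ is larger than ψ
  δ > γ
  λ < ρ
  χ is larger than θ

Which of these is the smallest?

ψ is not least since α < ψ; τ is not least since ψ < τ; θ is not least since ψ < θ; λ is not least since τ < λ; ν is not least since ψ < ν; ω is not least since α < ω; ρ is not least since λ < ρ; γ is not least since ψ < γ; μ is not least since ψ < μ; δ is not least since ρ < δ; χ is not least since α < χ; β is not least since ω < β.
Only α has nothing below it, so α is the smallest.

α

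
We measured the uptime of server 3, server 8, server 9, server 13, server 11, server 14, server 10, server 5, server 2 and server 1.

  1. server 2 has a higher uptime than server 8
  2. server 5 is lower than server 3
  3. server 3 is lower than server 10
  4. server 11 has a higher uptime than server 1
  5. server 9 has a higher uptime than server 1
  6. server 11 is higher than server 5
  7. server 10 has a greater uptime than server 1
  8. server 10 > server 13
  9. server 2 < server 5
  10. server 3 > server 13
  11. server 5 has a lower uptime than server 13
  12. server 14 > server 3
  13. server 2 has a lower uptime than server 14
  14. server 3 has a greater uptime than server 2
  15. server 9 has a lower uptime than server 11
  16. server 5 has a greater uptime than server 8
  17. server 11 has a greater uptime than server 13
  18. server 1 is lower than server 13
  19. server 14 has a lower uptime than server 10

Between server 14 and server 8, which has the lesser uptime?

The relevant relations are server 8 < server 2; server 2 < server 5; server 5 < server 13; server 13 < server 3; server 3 < server 14.
Chaining these gives server 8 < server 2 < server 5 < server 13 < server 3 < server 14.
So server 8 < server 14; server 8 is the lower of the two.

server 8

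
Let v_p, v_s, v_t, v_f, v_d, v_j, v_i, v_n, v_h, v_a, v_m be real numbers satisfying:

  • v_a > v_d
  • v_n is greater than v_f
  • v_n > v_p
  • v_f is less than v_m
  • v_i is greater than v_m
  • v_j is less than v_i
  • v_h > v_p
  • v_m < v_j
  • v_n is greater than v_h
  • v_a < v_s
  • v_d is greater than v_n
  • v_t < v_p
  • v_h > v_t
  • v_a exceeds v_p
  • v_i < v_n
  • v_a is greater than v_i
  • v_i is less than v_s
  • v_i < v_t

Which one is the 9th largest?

Piecing the relations together gives one ordering: v_f < v_m < v_j < v_i < v_t < v_p < v_h < v_n < v_d < v_a < v_s.
The 9th largest is v_j.

v_j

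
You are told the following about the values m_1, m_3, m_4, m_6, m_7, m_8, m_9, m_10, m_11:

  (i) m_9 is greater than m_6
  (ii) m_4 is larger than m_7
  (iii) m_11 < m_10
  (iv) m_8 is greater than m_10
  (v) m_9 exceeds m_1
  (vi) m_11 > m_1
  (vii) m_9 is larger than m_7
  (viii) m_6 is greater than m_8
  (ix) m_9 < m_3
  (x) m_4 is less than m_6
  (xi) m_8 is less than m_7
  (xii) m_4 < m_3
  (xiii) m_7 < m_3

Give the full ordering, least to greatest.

m_1 < m_11 < m_10 < m_8 < m_7 < m_4 < m_6 < m_9 < m_3

Each adjacent pair is fixed by a given relation: m_1 < m_11; m_11 < m_10; m_10 < m_8; m_8 < m_7; m_7 < m_4; m_4 < m_6; m_6 < m_9; m_9 < m_3. Chaining them end to end gives the full order.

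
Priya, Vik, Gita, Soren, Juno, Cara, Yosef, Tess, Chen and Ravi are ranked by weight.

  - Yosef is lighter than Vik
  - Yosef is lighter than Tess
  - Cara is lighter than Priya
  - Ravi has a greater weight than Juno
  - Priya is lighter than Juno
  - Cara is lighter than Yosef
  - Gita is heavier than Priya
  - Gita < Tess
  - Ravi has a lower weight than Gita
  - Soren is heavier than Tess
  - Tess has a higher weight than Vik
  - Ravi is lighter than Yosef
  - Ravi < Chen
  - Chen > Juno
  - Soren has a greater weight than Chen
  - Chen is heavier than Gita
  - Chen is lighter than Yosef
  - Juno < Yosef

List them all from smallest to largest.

Nothing is placed below Cara, so it is least; from there Cara < Priya; Priya < Juno; Juno < Ravi; Ravi < Gita; Gita < Chen; Chen < Yosef; Yosef < Vik; Vik < Tess; Tess < Soren, each given directly.

Cara < Priya < Juno < Ravi < Gita < Chen < Yosef < Vik < Tess < Soren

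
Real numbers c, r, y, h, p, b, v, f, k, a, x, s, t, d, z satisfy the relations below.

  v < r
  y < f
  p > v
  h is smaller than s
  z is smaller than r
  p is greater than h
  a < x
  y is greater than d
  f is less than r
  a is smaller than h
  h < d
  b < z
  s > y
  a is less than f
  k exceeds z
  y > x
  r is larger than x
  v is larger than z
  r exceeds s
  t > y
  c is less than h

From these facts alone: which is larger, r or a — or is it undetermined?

r

Link the given pairs in sequence: a < x; x < y; y < s; s < r.
Chaining these gives a < x < y < s < r.
So r is larger.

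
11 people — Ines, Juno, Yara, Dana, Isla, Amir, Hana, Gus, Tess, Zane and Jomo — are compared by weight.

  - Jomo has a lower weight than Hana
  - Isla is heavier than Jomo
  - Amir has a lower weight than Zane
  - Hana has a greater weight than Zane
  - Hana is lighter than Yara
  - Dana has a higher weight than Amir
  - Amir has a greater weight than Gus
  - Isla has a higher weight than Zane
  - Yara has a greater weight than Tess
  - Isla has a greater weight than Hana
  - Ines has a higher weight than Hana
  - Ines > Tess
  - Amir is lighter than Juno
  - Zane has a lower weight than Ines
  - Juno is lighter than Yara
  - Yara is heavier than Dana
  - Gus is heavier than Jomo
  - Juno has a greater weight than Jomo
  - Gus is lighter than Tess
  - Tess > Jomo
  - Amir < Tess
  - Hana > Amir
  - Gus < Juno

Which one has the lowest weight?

Gus is not least since Jomo < Gus; Amir is not least since Gus < Amir; Tess is not least since Gus < Tess; Zane is not least since Amir < Zane; Dana is not least since Amir < Dana; Hana is not least since Zane < Hana; Juno is not least since Jomo < Juno; Isla is not least since Jomo < Isla; Ines is not least since Zane < Ines; Yara is not least since Tess < Yara.
Only Jomo has nothing below it, so Jomo is the lowest weight.

Jomo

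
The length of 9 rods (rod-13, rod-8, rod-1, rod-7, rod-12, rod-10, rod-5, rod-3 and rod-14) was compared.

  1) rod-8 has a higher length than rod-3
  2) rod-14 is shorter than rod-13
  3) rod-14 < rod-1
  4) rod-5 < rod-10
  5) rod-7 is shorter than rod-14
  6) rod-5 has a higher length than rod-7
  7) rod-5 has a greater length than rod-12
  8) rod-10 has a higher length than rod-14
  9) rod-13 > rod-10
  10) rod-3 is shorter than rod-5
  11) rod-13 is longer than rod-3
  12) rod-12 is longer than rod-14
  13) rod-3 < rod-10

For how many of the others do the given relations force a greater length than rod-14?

5

The elements the relations force above rod-14 are rod-12, rod-5, rod-10, rod-1, rod-13 — no chain reaches any other.
That is 5.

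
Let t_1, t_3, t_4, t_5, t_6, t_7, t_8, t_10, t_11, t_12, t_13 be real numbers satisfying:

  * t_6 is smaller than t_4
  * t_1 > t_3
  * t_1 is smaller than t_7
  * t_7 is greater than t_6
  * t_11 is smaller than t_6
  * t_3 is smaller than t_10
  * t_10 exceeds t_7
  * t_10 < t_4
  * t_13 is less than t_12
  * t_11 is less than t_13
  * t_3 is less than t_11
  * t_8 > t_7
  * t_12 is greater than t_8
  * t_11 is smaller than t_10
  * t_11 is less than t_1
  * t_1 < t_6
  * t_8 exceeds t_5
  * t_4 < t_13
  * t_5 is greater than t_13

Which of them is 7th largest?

t_7

The consecutive relations fix a unique order: t_3 < t_11 < t_1 < t_6 < t_7 < t_10 < t_4 < t_13 < t_5 < t_8 < t_12.
The 7th largest is t_7.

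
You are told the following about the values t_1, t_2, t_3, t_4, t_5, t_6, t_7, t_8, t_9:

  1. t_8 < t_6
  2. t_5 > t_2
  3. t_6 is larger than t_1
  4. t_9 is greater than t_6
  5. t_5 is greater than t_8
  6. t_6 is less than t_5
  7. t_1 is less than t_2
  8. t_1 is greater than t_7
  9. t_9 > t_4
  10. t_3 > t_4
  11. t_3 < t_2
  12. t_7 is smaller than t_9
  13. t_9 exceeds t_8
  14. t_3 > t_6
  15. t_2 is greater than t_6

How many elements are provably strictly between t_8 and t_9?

1

The relations place t_8 below t_9. An element lies strictly between them when it is forced above t_8 and also forced below t_9.
Above t_8: {t_6, t_3, t_2, t_5}. Below t_9: {t_7, t_1, t_6, t_4}.
Intersection: {t_6} — 1.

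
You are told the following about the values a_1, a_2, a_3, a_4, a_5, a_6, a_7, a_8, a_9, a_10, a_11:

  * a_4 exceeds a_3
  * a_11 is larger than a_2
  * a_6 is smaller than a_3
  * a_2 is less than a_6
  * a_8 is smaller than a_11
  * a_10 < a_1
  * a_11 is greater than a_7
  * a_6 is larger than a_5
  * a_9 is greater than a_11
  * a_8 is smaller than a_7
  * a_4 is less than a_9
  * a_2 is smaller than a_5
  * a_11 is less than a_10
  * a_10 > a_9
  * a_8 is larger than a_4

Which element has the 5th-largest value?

a_7

The consecutive relations fix a unique order: a_2 < a_5 < a_6 < a_3 < a_4 < a_8 < a_7 < a_11 < a_9 < a_10 < a_1.
Counting 5 from the largest end gives a_7.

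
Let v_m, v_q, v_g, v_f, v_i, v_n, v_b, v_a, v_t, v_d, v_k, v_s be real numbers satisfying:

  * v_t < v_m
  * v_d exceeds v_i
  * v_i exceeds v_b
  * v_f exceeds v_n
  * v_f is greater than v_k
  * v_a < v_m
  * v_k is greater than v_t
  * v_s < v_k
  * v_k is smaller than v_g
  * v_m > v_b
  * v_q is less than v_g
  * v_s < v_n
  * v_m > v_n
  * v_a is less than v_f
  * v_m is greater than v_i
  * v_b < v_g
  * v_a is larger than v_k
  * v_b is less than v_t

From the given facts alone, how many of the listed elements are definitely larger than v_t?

5

From v_t the given relations immediately reach v_k, v_m.
From those, v_g, v_a, v_f — 5 in total.
No other element is forced above v_t by the given relations, so the count is 5.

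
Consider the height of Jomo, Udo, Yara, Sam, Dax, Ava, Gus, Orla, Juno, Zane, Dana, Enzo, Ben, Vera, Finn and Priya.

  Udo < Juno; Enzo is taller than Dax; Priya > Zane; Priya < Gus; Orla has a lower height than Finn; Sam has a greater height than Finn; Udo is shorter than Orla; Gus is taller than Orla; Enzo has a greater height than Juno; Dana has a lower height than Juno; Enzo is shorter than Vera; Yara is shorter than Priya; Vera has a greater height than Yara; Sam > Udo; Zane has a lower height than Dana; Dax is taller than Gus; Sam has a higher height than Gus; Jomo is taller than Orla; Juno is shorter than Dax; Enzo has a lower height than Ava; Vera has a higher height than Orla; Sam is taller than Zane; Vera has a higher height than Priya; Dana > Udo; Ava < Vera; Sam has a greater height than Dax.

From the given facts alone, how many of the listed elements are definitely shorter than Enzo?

9

From Enzo the given relations immediately reach Juno, Dax.
From those, Udo, Dana, Gus — 5 in total.
From those, Zane, Priya, Orla — 8 in total.
From those, Yara — 9 in total.
No other element is forced below Enzo by the given relations, so the count is 9.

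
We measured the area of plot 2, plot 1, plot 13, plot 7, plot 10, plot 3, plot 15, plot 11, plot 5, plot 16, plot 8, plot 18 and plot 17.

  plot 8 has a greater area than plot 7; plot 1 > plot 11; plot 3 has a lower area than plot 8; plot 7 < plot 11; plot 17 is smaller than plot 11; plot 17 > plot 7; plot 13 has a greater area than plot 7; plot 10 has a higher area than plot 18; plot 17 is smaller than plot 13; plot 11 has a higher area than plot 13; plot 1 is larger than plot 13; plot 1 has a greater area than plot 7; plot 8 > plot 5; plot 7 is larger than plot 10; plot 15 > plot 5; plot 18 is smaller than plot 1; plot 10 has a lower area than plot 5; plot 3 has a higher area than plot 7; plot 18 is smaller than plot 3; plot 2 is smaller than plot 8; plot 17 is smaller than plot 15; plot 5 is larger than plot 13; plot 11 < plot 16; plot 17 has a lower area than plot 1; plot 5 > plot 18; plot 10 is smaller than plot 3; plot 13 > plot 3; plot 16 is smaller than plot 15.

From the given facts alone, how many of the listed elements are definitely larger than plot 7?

9

Directly above plot 7: plot 3, plot 17, plot 13, plot 11, plot 1, plot 8.
One step further: plot 5, plot 16, plot 15 (9 so far).
Nothing else is reachable above plot 7; 9 in all.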